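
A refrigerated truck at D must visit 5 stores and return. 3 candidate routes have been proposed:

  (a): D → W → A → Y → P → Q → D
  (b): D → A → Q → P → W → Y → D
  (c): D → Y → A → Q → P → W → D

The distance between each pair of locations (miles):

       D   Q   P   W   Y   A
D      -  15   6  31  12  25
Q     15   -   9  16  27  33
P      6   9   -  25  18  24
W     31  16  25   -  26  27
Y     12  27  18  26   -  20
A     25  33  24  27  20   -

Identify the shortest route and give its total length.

(a): 31 + 27 + 20 + 18 + 9 + 15 = 120
(b): 25 + 33 + 9 + 25 + 26 + 12 = 130
(c): 12 + 20 + 33 + 9 + 25 + 31 = 130

120 miles — (a) is the shortest.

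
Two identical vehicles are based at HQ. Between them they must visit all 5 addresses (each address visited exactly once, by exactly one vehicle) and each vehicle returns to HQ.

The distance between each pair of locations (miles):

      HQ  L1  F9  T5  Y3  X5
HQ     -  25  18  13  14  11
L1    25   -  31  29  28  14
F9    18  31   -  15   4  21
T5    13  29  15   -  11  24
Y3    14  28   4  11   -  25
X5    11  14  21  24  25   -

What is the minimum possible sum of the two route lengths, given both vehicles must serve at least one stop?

Try each way of splitting the stops between the two vehicles (each non-empty) and, for each split, find the best tour for each vehicle:
  {L1} + {F9, T5, Y3, X5}: 50 + 60 = 110
  {F9} + {L1, T5, Y3, X5}: 36 + 77 = 113
  {L1, F9} + {T5, Y3, X5}: 74 + 60 = 134
  {T5} + {L1, F9, Y3, X5}: 26 + 74 = 100
  {L1, T5} + {F9, Y3, X5}: 67 + 50 = 117
  {F9, T5} + {L1, Y3, X5}: 46 + 67 = 113
  … (15 splits in total)
  {F9, T5, Y3} + {L1, X5}: 46 + 50 = 96  ← best
Best: vehicle 1 HQ → F9 → Y3 → T5 → HQ = 46; vehicle 2 HQ → L1 → X5 → HQ = 50; combined 96.

Minimum combined distance: 96 miles.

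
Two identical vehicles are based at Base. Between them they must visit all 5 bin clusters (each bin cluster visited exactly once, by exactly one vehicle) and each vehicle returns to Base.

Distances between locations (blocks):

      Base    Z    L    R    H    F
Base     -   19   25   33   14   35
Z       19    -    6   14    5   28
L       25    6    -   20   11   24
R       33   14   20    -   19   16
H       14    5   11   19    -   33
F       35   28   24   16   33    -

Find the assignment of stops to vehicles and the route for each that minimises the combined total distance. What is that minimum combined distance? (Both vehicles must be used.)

Minimum combined distance: 124 blocks.

Check every non-empty split of the stops between the two vehicles; for each half take its own optimal tour:
  {Z} + {L, R, H, F}: 38 + 96 = 134
  {L} + {Z, R, H, F}: 50 + 84 = 134
  {Z, L} + {R, H, F}: 50 + 84 = 134
  {R} + {Z, L, H, F}: 66 + 84 = 150
  {Z, R} + {L, H, F}: 66 + 84 = 150
  {L, R} + {Z, H, F}: 78 + 82 = 160
  … (15 splits in total)
  {H} + {Z, L, R, F}: 28 + 96 = 124  ← best
Best: vehicle 1 Base → H → Base = 28; vehicle 2 Base → Z → L → R → F → Base = 96; combined 124.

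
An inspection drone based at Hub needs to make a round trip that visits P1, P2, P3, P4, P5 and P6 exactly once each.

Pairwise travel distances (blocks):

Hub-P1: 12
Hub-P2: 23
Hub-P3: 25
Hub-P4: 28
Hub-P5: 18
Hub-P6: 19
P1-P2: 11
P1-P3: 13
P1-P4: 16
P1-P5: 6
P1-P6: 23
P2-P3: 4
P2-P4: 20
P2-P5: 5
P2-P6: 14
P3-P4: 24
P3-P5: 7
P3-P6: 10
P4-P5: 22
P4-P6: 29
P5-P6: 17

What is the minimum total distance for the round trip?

Shortest round trip = 88 blocks.

With 6 stops there are 6!/2 = 360 distinct round trips (a route and its reverse cost the same).
Hub→P1→P2→P3→P4→P5→P6→Hub: 12+11+4+24+22+17+19 = 109
Hub→P1→P2→P3→P4→P6→P5→Hub: 12+11+4+24+29+17+18 = 115
Hub→P1→P2→P3→P5→P4→P6→Hub: 12+11+4+7+22+29+19 = 104
Hub→P1→P2→P3→P5→P6→P4→Hub: 12+11+4+7+17+29+28 = 108
Hub→P1→P2→P3→P6→P4→P5→Hub: 12+11+4+10+29+22+18 = 106
Hub→P1→P2→P3→P6→P5→P4→Hub: 12+11+4+10+17+22+28 = 104
Hub→P1→P2→P4→P3→P5→P6→Hub: 12+11+20+24+7+17+19 = 110
Hub→P1→P2→P4→P3→P6→P5→Hub: 12+11+20+24+10+17+18 = 112
… (352 more)
Hub→P1→P4→P5→P2→P3→P6→Hub: 12+16+22+5+4+10+19 = 88  ← best
The minimum is 88.
One optimal route: Hub → P1 → P4 → P5 → P2 → P3 → P6 → Hub (or its reverse).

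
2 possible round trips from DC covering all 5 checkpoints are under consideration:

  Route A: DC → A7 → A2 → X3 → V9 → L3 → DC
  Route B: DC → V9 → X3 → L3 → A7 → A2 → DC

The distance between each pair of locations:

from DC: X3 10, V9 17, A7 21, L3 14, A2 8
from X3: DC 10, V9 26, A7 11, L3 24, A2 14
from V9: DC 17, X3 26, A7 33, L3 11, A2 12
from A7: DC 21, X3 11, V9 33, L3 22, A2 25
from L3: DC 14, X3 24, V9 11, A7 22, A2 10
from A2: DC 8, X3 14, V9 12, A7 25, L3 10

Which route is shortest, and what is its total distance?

Route A: 21 + 25 + 14 + 26 + 11 + 14 = 111
Route B: 17 + 26 + 24 + 22 + 25 + 8 = 122

111 — Route A is the shortest.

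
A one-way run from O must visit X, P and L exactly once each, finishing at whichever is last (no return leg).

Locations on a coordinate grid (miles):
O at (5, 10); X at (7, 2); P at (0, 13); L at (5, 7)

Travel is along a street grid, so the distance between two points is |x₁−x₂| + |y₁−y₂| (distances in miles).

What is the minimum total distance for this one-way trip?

Shortest open route: 26 miles.

There are 3! = 6 possible orderings.
O → X → P → L: 10+18+11 = 39
O → X → L → P: 10+7+11 = 28
O → P → X → L: 8+18+7 = 33
O → P → L → X: 8+11+7 = 26
O → L → X → P: 3+7+18 = 28
O → L → P → X: 3+11+18 = 32
The minimum is 26.
One shortest path: O → P → L → X.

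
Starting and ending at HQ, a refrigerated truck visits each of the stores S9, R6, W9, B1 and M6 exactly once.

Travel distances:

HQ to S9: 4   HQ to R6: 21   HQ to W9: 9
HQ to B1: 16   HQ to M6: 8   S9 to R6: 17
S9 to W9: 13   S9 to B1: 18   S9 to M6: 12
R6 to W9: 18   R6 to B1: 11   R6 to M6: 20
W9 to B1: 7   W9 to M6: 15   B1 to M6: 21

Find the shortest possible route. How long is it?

There are 60 distinct closed tours to check (reversals are equivalent).
HQ - S9 - R6 - W9 - B1 - M6 - HQ: 4+17+18+7+21+8 = 75
HQ - S9 - R6 - W9 - M6 - B1 - HQ: 4+17+18+15+21+16 = 91
HQ - S9 - R6 - B1 - W9 - M6 - HQ: 4+17+11+7+15+8 = 62
HQ - S9 - R6 - B1 - M6 - W9 - HQ: 4+17+11+21+15+9 = 77
HQ - S9 - R6 - M6 - W9 - B1 - HQ: 4+17+20+15+7+16 = 79
HQ - S9 - R6 - M6 - B1 - W9 - HQ: 4+17+20+21+7+9 = 78
HQ - S9 - W9 - R6 - B1 - M6 - HQ: 4+13+18+11+21+8 = 75
HQ - S9 - W9 - R6 - M6 - B1 - HQ: 4+13+18+20+21+16 = 92
HQ - S9 - W9 - B1 - R6 - M6 - HQ: 4+13+7+11+20+8 = 63
HQ - S9 - W9 - B1 - M6 - R6 - HQ: 4+13+7+21+20+21 = 86
HQ - S9 - W9 - M6 - R6 - B1 - HQ: 4+13+15+20+11+16 = 79
HQ - S9 - W9 - M6 - B1 - R6 - HQ: 4+13+15+21+11+21 = 85
HQ - S9 - B1 - R6 - W9 - M6 - HQ: 4+18+11+18+15+8 = 74
HQ - S9 - B1 - R6 - M6 - W9 - HQ: 4+18+11+20+15+9 = 77
… (46 more)
The minimum is 62.
One optimal route: HQ → S9 → R6 → B1 → W9 → M6 → HQ (or its reverse).

Shortest round trip = 62.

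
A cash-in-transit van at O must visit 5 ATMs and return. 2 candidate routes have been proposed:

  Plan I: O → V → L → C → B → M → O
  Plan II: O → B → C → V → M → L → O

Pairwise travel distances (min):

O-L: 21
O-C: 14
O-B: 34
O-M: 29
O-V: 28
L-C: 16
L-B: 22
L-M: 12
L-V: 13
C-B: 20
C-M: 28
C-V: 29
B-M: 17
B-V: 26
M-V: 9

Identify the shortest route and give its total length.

123 min — Plan I is the shortest.

Plan I: 28 + 13 + 16 + 20 + 17 + 29 = 123
Plan II: 34 + 20 + 29 + 9 + 12 + 21 = 125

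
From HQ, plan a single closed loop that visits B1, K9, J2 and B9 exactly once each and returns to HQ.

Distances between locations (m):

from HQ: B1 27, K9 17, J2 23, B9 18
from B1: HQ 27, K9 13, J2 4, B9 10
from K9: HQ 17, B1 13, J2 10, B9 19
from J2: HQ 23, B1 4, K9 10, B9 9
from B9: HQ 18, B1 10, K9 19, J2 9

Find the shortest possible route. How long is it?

HQ-B1-K9-J2-B9-HQ: 27+13+10+9+18 = 77
HQ-B1-K9-B9-J2-HQ: 27+13+19+9+23 = 91
HQ-B1-J2-K9-B9-HQ: 27+4+10+19+18 = 78
HQ-B1-J2-B9-K9-HQ: 27+4+9+19+17 = 76
HQ-B1-B9-K9-J2-HQ: 27+10+19+10+23 = 89
HQ-B1-B9-J2-K9-HQ: 27+10+9+10+17 = 73
HQ-K9-B1-J2-B9-HQ: 17+13+4+9+18 = 61
HQ-K9-B1-B9-J2-HQ: 17+13+10+9+23 = 72
HQ-K9-J2-B1-B9-HQ: 17+10+4+10+18 = 59
HQ-K9-B9-B1-J2-HQ: 17+19+10+4+23 = 73
HQ-J2-B1-K9-B9-HQ: 23+4+13+19+18 = 77
HQ-J2-K9-B1-B9-HQ: 23+10+13+10+18 = 74
The minimum is 59.
One optimal route: HQ → K9 → J2 → B1 → B9 → HQ (or its reverse).

Shortest round trip = 59 m.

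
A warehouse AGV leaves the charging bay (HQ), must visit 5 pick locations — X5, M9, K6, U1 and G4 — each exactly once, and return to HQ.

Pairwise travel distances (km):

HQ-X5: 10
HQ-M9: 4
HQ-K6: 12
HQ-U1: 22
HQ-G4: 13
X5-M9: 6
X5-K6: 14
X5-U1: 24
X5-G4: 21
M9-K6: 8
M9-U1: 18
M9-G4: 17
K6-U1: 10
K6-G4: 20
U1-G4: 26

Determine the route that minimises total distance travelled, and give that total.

With 5 stops there are 5!/2 = 60 distinct round trips (a route and its reverse cost the same).
HQ→X5→M9→K6→U1→G4→HQ: 10+6+8+10+26+13 = 73
HQ→X5→M9→K6→G4→U1→HQ: 10+6+8+20+26+22 = 92
HQ→X5→M9→U1→K6→G4→HQ: 10+6+18+10+20+13 = 77
HQ→X5→M9→U1→G4→K6→HQ: 10+6+18+26+20+12 = 92
HQ→X5→M9→G4→K6→U1→HQ: 10+6+17+20+10+22 = 85
HQ→X5→M9→G4→U1→K6→HQ: 10+6+17+26+10+12 = 81
HQ→X5→K6→M9→U1→G4→HQ: 10+14+8+18+26+13 = 89
HQ→X5→K6→M9→G4→U1→HQ: 10+14+8+17+26+22 = 97
HQ→X5→K6→U1→M9→G4→HQ: 10+14+10+18+17+13 = 82
HQ→X5→K6→U1→G4→M9→HQ: 10+14+10+26+17+4 = 81
HQ→X5→K6→G4→M9→U1→HQ: 10+14+20+17+18+22 = 101
HQ→X5→K6→G4→U1→M9→HQ: 10+14+20+26+18+4 = 92
HQ→X5→U1→M9→K6→G4→HQ: 10+24+18+8+20+13 = 93
HQ→X5→U1→M9→G4→K6→HQ: 10+24+18+17+20+12 = 101
… (46 more)
The minimum is 73.
One optimal route: HQ → X5 → M9 → K6 → U1 → G4 → HQ (or its reverse).

Shortest round trip = 73 km.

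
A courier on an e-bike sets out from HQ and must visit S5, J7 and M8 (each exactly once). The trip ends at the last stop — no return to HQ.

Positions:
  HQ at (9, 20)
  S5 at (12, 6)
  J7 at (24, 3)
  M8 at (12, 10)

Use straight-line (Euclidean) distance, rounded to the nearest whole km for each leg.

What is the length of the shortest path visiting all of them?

26 km — the minimum one-way total.

There are 3! = 6 possible orderings.
HQ→S5→J7→M8: 14+12+14 = 40
HQ→S5→M8→J7: 14+4+14 = 32
HQ→J7→S5→M8: 23+12+4 = 39
HQ→J7→M8→S5: 23+14+4 = 41
HQ→M8→S5→J7: 10+4+12 = 26
HQ→M8→J7→S5: 10+14+12 = 36
The minimum is 26.
One shortest path: HQ → M8 → S5 → J7.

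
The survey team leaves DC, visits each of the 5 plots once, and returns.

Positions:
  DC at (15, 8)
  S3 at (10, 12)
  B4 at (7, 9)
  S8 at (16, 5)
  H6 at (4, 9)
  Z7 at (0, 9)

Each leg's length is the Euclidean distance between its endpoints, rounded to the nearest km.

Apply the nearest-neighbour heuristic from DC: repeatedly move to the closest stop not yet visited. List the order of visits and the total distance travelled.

Nearest-neighbour total = 38 km; route DC → S8 → S3 → B4 → H6 → Z7 → DC.

At DC the remaining stops are S8 3, S3 6, B4 8, H6 11, Z7 15; go to S8.
At S8 the remaining stops are S3 9, B4 10, H6 13, Z7 16; go to S3.
At S3 the remaining stops are B4 4, H6 7, Z7 10; go to B4.
At B4 the remaining stops are H6 3, Z7 7; go to H6.
At H6 the remaining stops are Z7 4; go to Z7.
Return Z7→DC: 15.
Total = 3 + 9 + 4 + 3 + 4 + 15 = 38.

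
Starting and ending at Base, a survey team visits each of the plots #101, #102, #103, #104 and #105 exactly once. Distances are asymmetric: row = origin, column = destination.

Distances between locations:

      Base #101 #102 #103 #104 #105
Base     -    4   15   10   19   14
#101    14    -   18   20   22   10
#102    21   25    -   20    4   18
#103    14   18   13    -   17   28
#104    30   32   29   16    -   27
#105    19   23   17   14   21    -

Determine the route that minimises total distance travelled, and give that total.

Shortest round trip = 65.

Base→#101→#102→#103→#104→#105→Base: 4+18+20+17+27+19 = 105
Base→#101→#102→#103→#105→#104→Base: 4+18+20+28+21+30 = 121
Base→#101→#102→#104→#103→#105→Base: 4+18+4+16+28+19 = 89
Base→#101→#102→#104→#105→#103→Base: 4+18+4+27+14+14 = 81
Base→#101→#102→#105→#103→#104→Base: 4+18+18+14+17+30 = 101
Base→#101→#102→#105→#104→#103→Base: 4+18+18+21+16+14 = 91
Base→#101→#103→#102→#104→#105→Base: 4+20+13+4+27+19 = 87
Base→#101→#103→#102→#105→#104→Base: 4+20+13+18+21+30 = 106
Base→#101→#103→#104→#102→#105→Base: 4+20+17+29+18+19 = 107
Base→#101→#103→#104→#105→#102→Base: 4+20+17+27+17+21 = 106
Base→#101→#103→#105→#102→#104→Base: 4+20+28+17+4+30 = 103
Base→#101→#103→#105→#104→#102→Base: 4+20+28+21+29+21 = 123
Base→#101→#104→#102→#103→#105→Base: 4+22+29+20+28+19 = 122
Base→#101→#104→#102→#105→#103→Base: 4+22+29+18+14+14 = 101
… (106 more)
Base→#101→#105→#102→#104→#103→Base: 4+10+17+4+16+14 = 65  ← best
The minimum is 65.
One optimal route: Base → #101 → #105 → #102 → #104 → #103 → Base.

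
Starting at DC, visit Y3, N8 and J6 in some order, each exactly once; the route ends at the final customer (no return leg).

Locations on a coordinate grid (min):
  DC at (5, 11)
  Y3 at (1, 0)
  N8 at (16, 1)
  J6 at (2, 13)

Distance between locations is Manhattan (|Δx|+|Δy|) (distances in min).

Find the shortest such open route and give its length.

There are 3! = 6 possible orderings.
DC → Y3 → N8 → J6: 15+16+26 = 57
DC → Y3 → J6 → N8: 15+14+26 = 55
DC → N8 → Y3 → J6: 21+16+14 = 51
DC → N8 → J6 → Y3: 21+26+14 = 61
DC → J6 → Y3 → N8: 5+14+16 = 35
DC → J6 → N8 → Y3: 5+26+16 = 47
The minimum is 35.
One shortest path: DC → J6 → Y3 → N8.

35 min — the minimum one-way total.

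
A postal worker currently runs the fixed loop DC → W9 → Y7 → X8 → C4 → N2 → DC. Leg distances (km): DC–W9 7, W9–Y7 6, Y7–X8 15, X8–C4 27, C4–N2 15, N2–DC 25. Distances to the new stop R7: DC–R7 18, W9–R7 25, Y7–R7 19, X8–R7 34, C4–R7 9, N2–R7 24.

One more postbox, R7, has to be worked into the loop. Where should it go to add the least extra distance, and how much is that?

Insertion cost between consecutive stops i–j is d(i,R7) + d(R7,j) − d(i,j):
  between DC and W9: 18 + 25 − 7 = 36
  between W9 and Y7: 25 + 19 − 6 = 38
  between Y7 and X8: 19 + 34 − 15 = 38
  between X8 and C4: 34 + 9 − 27 = 16
  between C4 and N2: 9 + 24 − 15 = 18
  between N2 and DC: 24 + 18 − 25 = 17
Cheapest insertion is between X8 and C4, adding 16.
New total = 95 + 16 = 111.

Minimum extra distance: 16 km, inserting R7 between X8 and C4.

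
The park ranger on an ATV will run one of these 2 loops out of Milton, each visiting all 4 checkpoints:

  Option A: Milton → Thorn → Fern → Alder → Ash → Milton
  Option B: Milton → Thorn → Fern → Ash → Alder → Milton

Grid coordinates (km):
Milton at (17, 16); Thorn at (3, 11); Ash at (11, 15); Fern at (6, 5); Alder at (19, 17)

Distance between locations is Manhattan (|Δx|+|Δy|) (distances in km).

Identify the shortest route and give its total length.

Option A: 19 + 9 + 25 + 10 + 7 = 70
Option B: 19 + 9 + 15 + 10 + 3 = 56

Shortest is Option B, total 56 km.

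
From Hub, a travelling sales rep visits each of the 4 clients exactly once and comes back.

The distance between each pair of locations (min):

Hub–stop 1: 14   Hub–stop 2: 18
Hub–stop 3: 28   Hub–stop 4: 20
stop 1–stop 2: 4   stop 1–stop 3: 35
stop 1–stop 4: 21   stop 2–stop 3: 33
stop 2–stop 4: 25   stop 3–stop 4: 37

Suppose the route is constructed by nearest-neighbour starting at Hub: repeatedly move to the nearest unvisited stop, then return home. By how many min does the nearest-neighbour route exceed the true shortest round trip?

Excess over optimum: 2 min.

From Hub: stop 1=14, stop 2=18, stop 4=20, stop 3=28 → choose stop 1 (14).
From stop 1: stop 2=4, stop 4=21, stop 3=35 → choose stop 2 (4).
From stop 2: stop 4=25, stop 3=33 → choose stop 4 (25).
From stop 4: stop 3=37 → choose stop 3 (37).
NN route Hub → stop 1 → stop 2 → stop 4 → stop 3 → Hub costs 108.
Optimal: Hub → stop 3 → stop 2 → stop 1 → stop 4 → Hub costs 106 (by enumerating all 12 distinct tours).
Excess = 108 − 106 = 2.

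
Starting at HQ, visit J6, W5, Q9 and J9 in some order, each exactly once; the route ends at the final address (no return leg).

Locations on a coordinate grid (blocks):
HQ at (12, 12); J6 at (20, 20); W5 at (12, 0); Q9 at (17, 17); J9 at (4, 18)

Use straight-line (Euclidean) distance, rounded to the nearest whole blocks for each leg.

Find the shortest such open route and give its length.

Shortest open route: 47 blocks.

There are 4! = 24 possible orderings.
HQ - J6 - W5 - Q9 - J9: 11+22+18+13 = 64
HQ - J6 - W5 - J9 - Q9: 11+22+20+13 = 66
HQ - J6 - Q9 - W5 - J9: 11+4+18+20 = 53
HQ - J6 - Q9 - J9 - W5: 11+4+13+20 = 48
HQ - J6 - J9 - W5 - Q9: 11+16+20+18 = 65
HQ - J6 - J9 - Q9 - W5: 11+16+13+18 = 58
HQ - W5 - J6 - Q9 - J9: 12+22+4+13 = 51
HQ - W5 - J6 - J9 - Q9: 12+22+16+13 = 63
HQ - W5 - Q9 - J6 - J9: 12+18+4+16 = 50
HQ - W5 - Q9 - J9 - J6: 12+18+13+16 = 59
HQ - W5 - J9 - J6 - Q9: 12+20+16+4 = 52
HQ - W5 - J9 - Q9 - J6: 12+20+13+4 = 49
HQ - Q9 - J6 - W5 - J9: 7+4+22+20 = 53
HQ - Q9 - J6 - J9 - W5: 7+4+16+20 = 47
… (10 more)
The minimum is 47.
One shortest path: HQ → Q9 → J6 → J9 → W5.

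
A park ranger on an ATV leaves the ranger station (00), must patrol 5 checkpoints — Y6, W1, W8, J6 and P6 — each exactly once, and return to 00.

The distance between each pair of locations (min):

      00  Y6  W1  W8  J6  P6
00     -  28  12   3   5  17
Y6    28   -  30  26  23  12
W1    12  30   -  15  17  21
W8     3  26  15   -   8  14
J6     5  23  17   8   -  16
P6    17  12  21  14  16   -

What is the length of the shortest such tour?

With 5 stops there are 5!/2 = 60 distinct round trips (a route and its reverse cost the same).
00 → Y6 → W1 → W8 → J6 → P6 → 00: 28+30+15+8+16+17 = 114
00 → Y6 → W1 → W8 → P6 → J6 → 00: 28+30+15+14+16+5 = 108
00 → Y6 → W1 → J6 → W8 → P6 → 00: 28+30+17+8+14+17 = 114
00 → Y6 → W1 → J6 → P6 → W8 → 00: 28+30+17+16+14+3 = 108
00 → Y6 → W1 → P6 → W8 → J6 → 00: 28+30+21+14+8+5 = 106
00 → Y6 → W1 → P6 → J6 → W8 → 00: 28+30+21+16+8+3 = 106
00 → Y6 → W8 → W1 → J6 → P6 → 00: 28+26+15+17+16+17 = 119
00 → Y6 → W8 → W1 → P6 → J6 → 00: 28+26+15+21+16+5 = 111
00 → Y6 → W8 → J6 → W1 → P6 → 00: 28+26+8+17+21+17 = 117
00 → Y6 → W8 → J6 → P6 → W1 → 00: 28+26+8+16+21+12 = 111
00 → Y6 → W8 → P6 → W1 → J6 → 00: 28+26+14+21+17+5 = 111
00 → Y6 → W8 → P6 → J6 → W1 → 00: 28+26+14+16+17+12 = 113
00 → Y6 → J6 → W1 → W8 → P6 → 00: 28+23+17+15+14+17 = 114
00 → Y6 → J6 → W1 → P6 → W8 → 00: 28+23+17+21+14+3 = 106
… (46 more)
00 → W1 → P6 → Y6 → J6 → W8 → 00: 12+21+12+23+8+3 = 79  ← best
The minimum is 79.
One optimal route: 00 → W1 → P6 → Y6 → J6 → W8 → 00 (or its reverse).

Minimum total distance: 79 min.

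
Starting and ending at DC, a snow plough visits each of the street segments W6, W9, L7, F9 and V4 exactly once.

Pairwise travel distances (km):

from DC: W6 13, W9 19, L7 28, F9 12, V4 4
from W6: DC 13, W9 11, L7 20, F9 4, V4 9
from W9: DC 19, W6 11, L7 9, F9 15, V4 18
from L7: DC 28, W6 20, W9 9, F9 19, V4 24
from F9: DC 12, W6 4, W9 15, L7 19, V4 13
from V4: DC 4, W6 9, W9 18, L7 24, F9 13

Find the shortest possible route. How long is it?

Shortest round trip = 64 km.

With 5 stops there are 5!/2 = 60 distinct round trips (a route and its reverse cost the same).
DC - W6 - W9 - L7 - F9 - V4 - DC: 13+11+9+19+13+4 = 69
DC - W6 - W9 - L7 - V4 - F9 - DC: 13+11+9+24+13+12 = 82
DC - W6 - W9 - F9 - L7 - V4 - DC: 13+11+15+19+24+4 = 86
DC - W6 - W9 - F9 - V4 - L7 - DC: 13+11+15+13+24+28 = 104
DC - W6 - W9 - V4 - L7 - F9 - DC: 13+11+18+24+19+12 = 97
DC - W6 - W9 - V4 - F9 - L7 - DC: 13+11+18+13+19+28 = 102
DC - W6 - L7 - W9 - F9 - V4 - DC: 13+20+9+15+13+4 = 74
DC - W6 - L7 - W9 - V4 - F9 - DC: 13+20+9+18+13+12 = 85
DC - W6 - L7 - F9 - W9 - V4 - DC: 13+20+19+15+18+4 = 89
DC - W6 - L7 - F9 - V4 - W9 - DC: 13+20+19+13+18+19 = 102
DC - W6 - L7 - V4 - W9 - F9 - DC: 13+20+24+18+15+12 = 102
DC - W6 - L7 - V4 - F9 - W9 - DC: 13+20+24+13+15+19 = 104
DC - W6 - F9 - W9 - L7 - V4 - DC: 13+4+15+9+24+4 = 69
DC - W6 - F9 - W9 - V4 - L7 - DC: 13+4+15+18+24+28 = 102
… (46 more)
DC - W9 - L7 - F9 - W6 - V4 - DC: 19+9+19+4+9+4 = 64  ← best
The minimum is 64.
One optimal route: DC → W9 → L7 → F9 → W6 → V4 → DC (or its reverse).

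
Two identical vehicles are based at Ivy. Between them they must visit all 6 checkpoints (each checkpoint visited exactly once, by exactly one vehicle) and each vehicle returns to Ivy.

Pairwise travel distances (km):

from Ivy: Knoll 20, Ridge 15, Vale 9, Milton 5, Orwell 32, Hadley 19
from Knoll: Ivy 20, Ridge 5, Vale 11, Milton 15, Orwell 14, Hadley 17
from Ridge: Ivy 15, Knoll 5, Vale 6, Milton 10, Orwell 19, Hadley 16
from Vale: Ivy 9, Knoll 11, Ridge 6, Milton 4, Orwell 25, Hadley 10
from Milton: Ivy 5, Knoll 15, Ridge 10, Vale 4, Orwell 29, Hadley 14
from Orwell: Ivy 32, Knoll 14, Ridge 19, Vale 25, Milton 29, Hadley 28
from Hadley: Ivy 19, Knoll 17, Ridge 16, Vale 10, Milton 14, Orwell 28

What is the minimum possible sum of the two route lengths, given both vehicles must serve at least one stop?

Try each way of splitting the stops between the two vehicles (each non-empty) and, for each split, find the best tour for each vehicle:
  {Knoll} + {Ridge, Vale, Milton, Orwell, Hadley}: 40 + 81 = 121
  {Ridge} + {Knoll, Vale, Milton, Orwell, Hadley}: 30 + 81 = 111
  {Knoll, Ridge} + {Vale, Milton, Orwell, Hadley}: 40 + 79 = 119
  {Vale} + {Knoll, Ridge, Milton, Orwell, Hadley}: 18 + 81 = 99
  {Knoll, Vale} + {Ridge, Milton, Orwell, Hadley}: 40 + 81 = 121
  {Ridge, Vale} + {Knoll, Milton, Orwell, Hadley}: 30 + 81 = 111
  … (31 splits in total)
  {Milton} + {Knoll, Ridge, Vale, Orwell, Hadley}: 10 + 81 = 91  ← best
Best: vehicle 1 Ivy → Milton → Ivy = 10; vehicle 2 Ivy → Ridge → Knoll → Orwell → Hadley → Vale → Ivy = 81; combined 91.

91 km — the smallest possible combined total.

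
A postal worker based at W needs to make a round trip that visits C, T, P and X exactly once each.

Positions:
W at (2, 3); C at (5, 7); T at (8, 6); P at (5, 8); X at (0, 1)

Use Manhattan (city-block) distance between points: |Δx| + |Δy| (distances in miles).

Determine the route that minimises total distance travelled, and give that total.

30 miles — the shortest possible round trip.

With 4 stops there are 4!/2 = 12 distinct round trips (a route and its reverse cost the same).
W-C-T-P-X-W: 7+4+5+12+4 = 32
W-C-T-X-P-W: 7+4+13+12+8 = 44
W-C-P-T-X-W: 7+1+5+13+4 = 30
W-C-P-X-T-W: 7+1+12+13+9 = 42
W-C-X-T-P-W: 7+11+13+5+8 = 44
W-C-X-P-T-W: 7+11+12+5+9 = 44
W-T-C-P-X-W: 9+4+1+12+4 = 30
W-T-C-X-P-W: 9+4+11+12+8 = 44
W-T-P-C-X-W: 9+5+1+11+4 = 30
W-T-X-C-P-W: 9+13+11+1+8 = 42
W-P-C-T-X-W: 8+1+4+13+4 = 30
W-P-T-C-X-W: 8+5+4+11+4 = 32
The minimum is 30.
One optimal route: W → C → P → T → X → W (or its reverse).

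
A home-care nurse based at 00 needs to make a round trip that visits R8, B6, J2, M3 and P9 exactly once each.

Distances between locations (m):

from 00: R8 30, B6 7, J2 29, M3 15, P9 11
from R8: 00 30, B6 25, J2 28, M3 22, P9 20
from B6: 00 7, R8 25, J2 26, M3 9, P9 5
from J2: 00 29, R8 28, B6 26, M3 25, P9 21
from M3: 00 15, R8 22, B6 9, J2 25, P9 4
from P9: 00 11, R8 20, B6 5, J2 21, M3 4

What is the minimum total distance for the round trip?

00-R8-B6-J2-M3-P9-00: 30+25+26+25+4+11 = 121
00-R8-B6-J2-P9-M3-00: 30+25+26+21+4+15 = 121
00-R8-B6-M3-J2-P9-00: 30+25+9+25+21+11 = 121
00-R8-B6-M3-P9-J2-00: 30+25+9+4+21+29 = 118
00-R8-B6-P9-J2-M3-00: 30+25+5+21+25+15 = 121
00-R8-B6-P9-M3-J2-00: 30+25+5+4+25+29 = 118
00-R8-J2-B6-M3-P9-00: 30+28+26+9+4+11 = 108
00-R8-J2-B6-P9-M3-00: 30+28+26+5+4+15 = 108
00-R8-J2-M3-B6-P9-00: 30+28+25+9+5+11 = 108
00-R8-J2-M3-P9-B6-00: 30+28+25+4+5+7 = 99
00-R8-J2-P9-B6-M3-00: 30+28+21+5+9+15 = 108
00-R8-J2-P9-M3-B6-00: 30+28+21+4+9+7 = 99
00-R8-M3-B6-J2-P9-00: 30+22+9+26+21+11 = 119
00-R8-M3-B6-P9-J2-00: 30+22+9+5+21+29 = 116
… (46 more)
00-B6-P9-M3-R8-J2-00: 7+5+4+22+28+29 = 95  ← best
The minimum is 95.
One optimal route: 00 → B6 → P9 → M3 → R8 → J2 → 00 (or its reverse).

Shortest round trip = 95 m.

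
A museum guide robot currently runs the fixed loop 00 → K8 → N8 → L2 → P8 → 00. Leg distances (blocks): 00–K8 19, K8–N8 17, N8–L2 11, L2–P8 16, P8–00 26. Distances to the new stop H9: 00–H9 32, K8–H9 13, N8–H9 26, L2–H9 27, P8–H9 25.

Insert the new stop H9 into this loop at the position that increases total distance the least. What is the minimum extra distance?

Minimum extra distance: 22 blocks, inserting H9 between K8 and N8.

Insertion cost between consecutive stops i–j is d(i,H9) + d(H9,j) − d(i,j):
  between 00 and K8: 32 + 13 − 19 = 26
  between K8 and N8: 13 + 26 − 17 = 22
  between N8 and L2: 26 + 27 − 11 = 42
  between L2 and P8: 27 + 25 − 16 = 36
  between P8 and 00: 25 + 32 − 26 = 31
Cheapest insertion is between K8 and N8, adding 22.
New total = 89 + 22 = 111.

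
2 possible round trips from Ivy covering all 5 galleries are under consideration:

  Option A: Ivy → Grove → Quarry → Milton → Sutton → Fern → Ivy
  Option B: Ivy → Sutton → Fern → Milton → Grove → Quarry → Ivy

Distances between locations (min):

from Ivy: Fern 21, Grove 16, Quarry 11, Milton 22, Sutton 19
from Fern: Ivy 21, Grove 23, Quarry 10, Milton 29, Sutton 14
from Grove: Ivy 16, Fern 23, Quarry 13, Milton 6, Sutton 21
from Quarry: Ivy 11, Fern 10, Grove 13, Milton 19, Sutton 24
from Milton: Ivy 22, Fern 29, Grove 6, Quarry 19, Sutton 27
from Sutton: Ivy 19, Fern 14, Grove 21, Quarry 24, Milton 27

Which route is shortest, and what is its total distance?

Shortest is Option B, total 92 min.

Option A: 16 + 13 + 19 + 27 + 14 + 21 = 110
Option B: 19 + 14 + 29 + 6 + 13 + 11 = 92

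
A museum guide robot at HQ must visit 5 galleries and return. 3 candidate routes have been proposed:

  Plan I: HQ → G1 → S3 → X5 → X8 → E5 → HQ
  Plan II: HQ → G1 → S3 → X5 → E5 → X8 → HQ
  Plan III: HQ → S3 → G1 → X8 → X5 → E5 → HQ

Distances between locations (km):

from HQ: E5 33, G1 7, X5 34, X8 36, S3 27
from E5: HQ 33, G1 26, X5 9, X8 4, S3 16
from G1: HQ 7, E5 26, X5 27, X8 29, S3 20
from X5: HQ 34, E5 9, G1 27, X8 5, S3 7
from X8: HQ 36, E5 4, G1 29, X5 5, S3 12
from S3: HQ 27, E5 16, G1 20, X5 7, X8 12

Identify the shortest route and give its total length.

Plan I: 7 + 20 + 7 + 5 + 4 + 33 = 76
Plan II: 7 + 20 + 7 + 9 + 4 + 36 = 83
Plan III: 27 + 20 + 29 + 5 + 9 + 33 = 123

76 km — Plan I is the shortest.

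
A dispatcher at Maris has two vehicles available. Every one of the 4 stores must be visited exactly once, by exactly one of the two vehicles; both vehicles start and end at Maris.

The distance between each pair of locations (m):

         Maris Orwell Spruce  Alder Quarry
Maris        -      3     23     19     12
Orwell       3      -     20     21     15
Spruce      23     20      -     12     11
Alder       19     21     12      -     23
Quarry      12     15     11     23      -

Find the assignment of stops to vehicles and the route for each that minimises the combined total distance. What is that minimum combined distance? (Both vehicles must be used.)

60 m — the smallest possible combined total.

Check every non-empty split of the stops between the two vehicles; for each half take its own optimal tour:
  {Orwell} + {Spruce, Alder, Quarry}: 6 + 54 = 60
  {Spruce} + {Orwell, Alder, Quarry}: 46 + 59 = 105
  {Orwell, Spruce} + {Alder, Quarry}: 46 + 54 = 100
  {Alder} + {Orwell, Spruce, Quarry}: 38 + 46 = 84
  {Orwell, Alder} + {Spruce, Quarry}: 43 + 46 = 89
  {Spruce, Alder} + {Orwell, Quarry}: 54 + 30 = 84
  … (7 splits in total)
Best: vehicle 1 Maris → Orwell → Maris = 6; vehicle 2 Maris → Alder → Spruce → Quarry → Maris = 54; combined 60.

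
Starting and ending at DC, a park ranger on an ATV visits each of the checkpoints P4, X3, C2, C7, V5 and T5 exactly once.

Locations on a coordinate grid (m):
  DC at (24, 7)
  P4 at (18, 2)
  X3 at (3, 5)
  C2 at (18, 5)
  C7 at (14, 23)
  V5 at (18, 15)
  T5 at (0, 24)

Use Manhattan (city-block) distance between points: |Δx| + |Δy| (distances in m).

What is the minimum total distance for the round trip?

There are 360 distinct closed tours to check (reversals are equivalent).
DC→P4→X3→C2→C7→V5→T5→DC: 11+18+15+22+12+27+41 = 146
DC→P4→X3→C2→C7→T5→V5→DC: 11+18+15+22+15+27+14 = 122
DC→P4→X3→C2→V5→C7→T5→DC: 11+18+15+10+12+15+41 = 122
DC→P4→X3→C2→V5→T5→C7→DC: 11+18+15+10+27+15+26 = 122
DC→P4→X3→C2→T5→C7→V5→DC: 11+18+15+37+15+12+14 = 122
DC→P4→X3→C2→T5→V5→C7→DC: 11+18+15+37+27+12+26 = 146
DC→P4→X3→C7→C2→V5→T5→DC: 11+18+29+22+10+27+41 = 158
DC→P4→X3→C7→C2→T5→V5→DC: 11+18+29+22+37+27+14 = 158
… (352 more)
DC→P4→C2→X3→T5→C7→V5→DC: 11+3+15+22+15+12+14 = 92  ← best
The minimum is 92.
One optimal route: DC → P4 → C2 → X3 → T5 → C7 → V5 → DC (or its reverse).

Shortest round trip = 92 m.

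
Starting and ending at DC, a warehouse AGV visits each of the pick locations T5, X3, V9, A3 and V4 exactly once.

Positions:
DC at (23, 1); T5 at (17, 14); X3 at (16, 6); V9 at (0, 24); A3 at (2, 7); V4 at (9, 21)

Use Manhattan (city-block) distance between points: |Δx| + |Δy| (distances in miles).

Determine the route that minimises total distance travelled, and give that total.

DC → T5 → X3 → V9 → A3 → V4 → DC: 19+9+34+19+21+34 = 136
DC → T5 → X3 → V9 → V4 → A3 → DC: 19+9+34+12+21+27 = 122
DC → T5 → X3 → A3 → V9 → V4 → DC: 19+9+15+19+12+34 = 108
DC → T5 → X3 → A3 → V4 → V9 → DC: 19+9+15+21+12+46 = 122
DC → T5 → X3 → V4 → V9 → A3 → DC: 19+9+22+12+19+27 = 108
DC → T5 → X3 → V4 → A3 → V9 → DC: 19+9+22+21+19+46 = 136
DC → T5 → V9 → X3 → A3 → V4 → DC: 19+27+34+15+21+34 = 150
DC → T5 → V9 → X3 → V4 → A3 → DC: 19+27+34+22+21+27 = 150
DC → T5 → V9 → A3 → X3 → V4 → DC: 19+27+19+15+22+34 = 136
DC → T5 → V9 → A3 → V4 → X3 → DC: 19+27+19+21+22+12 = 120
DC → T5 → V9 → V4 → X3 → A3 → DC: 19+27+12+22+15+27 = 122
DC → T5 → V9 → V4 → A3 → X3 → DC: 19+27+12+21+15+12 = 106
DC → T5 → A3 → X3 → V9 → V4 → DC: 19+22+15+34+12+34 = 136
DC → T5 → A3 → X3 → V4 → V9 → DC: 19+22+15+22+12+46 = 136
… (46 more)
DC → T5 → V4 → V9 → A3 → X3 → DC: 19+15+12+19+15+12 = 92  ← best
The minimum is 92.
One optimal route: DC → T5 → V4 → V9 → A3 → X3 → DC (or its reverse).

Minimum total distance: 92 miles.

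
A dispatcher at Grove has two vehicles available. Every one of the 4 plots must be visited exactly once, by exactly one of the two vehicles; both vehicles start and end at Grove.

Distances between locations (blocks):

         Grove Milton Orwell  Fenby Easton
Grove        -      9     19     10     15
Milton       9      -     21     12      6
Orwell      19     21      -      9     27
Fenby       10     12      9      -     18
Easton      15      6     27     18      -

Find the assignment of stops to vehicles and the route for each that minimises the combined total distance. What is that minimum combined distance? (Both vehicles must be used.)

68 blocks — the smallest possible combined total.

There are 2^3 − 1 = 7 ways to divide the 4 stops into two non-empty groups. For each, the best each vehicle can do is its own shortest tour through its group:
  {Milton} + {Orwell, Fenby, Easton}: 18 + 61 = 79
  {Orwell} + {Milton, Fenby, Easton}: 38 + 43 = 81
  {Milton, Orwell} + {Fenby, Easton}: 49 + 43 = 92
  {Fenby} + {Milton, Orwell, Easton}: 20 + 61 = 81
  {Milton, Fenby} + {Orwell, Easton}: 31 + 61 = 92
  {Orwell, Fenby} + {Milton, Easton}: 38 + 30 = 68
  … (7 splits in total)
Best: vehicle 1 Grove → Orwell → Fenby → Grove = 38; vehicle 2 Grove → Milton → Easton → Grove = 30; combined 68.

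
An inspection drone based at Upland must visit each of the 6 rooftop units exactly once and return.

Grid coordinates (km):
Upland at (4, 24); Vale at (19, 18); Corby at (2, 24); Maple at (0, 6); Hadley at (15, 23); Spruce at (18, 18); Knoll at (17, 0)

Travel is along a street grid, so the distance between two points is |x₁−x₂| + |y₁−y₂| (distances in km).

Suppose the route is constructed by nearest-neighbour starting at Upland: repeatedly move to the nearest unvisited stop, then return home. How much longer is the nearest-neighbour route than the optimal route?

The nearest-neighbour route is 4 km longer than optimal.

From Upland: Corby=2, Hadley=12, Spruce=20, Vale=21, Maple=22, Knoll=37 → choose Corby (2).
From Corby: Hadley=14, Maple=20, Spruce=22, Vale=23, Knoll=39 → choose Hadley (14).
From Hadley: Spruce=8, Vale=9, Knoll=25, Maple=32 → choose Spruce (8).
From Spruce: Vale=1, Knoll=19, Maple=30 → choose Vale (1).
From Vale: Knoll=20, Maple=31 → choose Knoll (20).
From Knoll: Maple=23 → choose Maple (23).
NN route Upland → Corby → Hadley → Spruce → Vale → Knoll → Maple → Upland costs 90.
Optimal: Upland → Corby → Maple → Knoll → Vale → Spruce → Hadley → Upland costs 86 (by enumerating all 360 distinct tours).
Excess = 90 − 86 = 4.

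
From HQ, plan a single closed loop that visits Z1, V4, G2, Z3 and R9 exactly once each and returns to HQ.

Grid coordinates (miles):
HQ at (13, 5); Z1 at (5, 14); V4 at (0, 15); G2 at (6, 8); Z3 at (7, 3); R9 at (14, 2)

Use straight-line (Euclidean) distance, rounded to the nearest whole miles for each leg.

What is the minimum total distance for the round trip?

With 5 stops there are 5!/2 = 60 distinct round trips (a route and its reverse cost the same).
HQ - Z1 - V4 - G2 - Z3 - R9 - HQ: 12+5+9+5+7+3 = 41
HQ - Z1 - V4 - G2 - R9 - Z3 - HQ: 12+5+9+10+7+6 = 49
HQ - Z1 - V4 - Z3 - G2 - R9 - HQ: 12+5+14+5+10+3 = 49
HQ - Z1 - V4 - Z3 - R9 - G2 - HQ: 12+5+14+7+10+8 = 56
HQ - Z1 - V4 - R9 - G2 - Z3 - HQ: 12+5+19+10+5+6 = 57
HQ - Z1 - V4 - R9 - Z3 - G2 - HQ: 12+5+19+7+5+8 = 56
HQ - Z1 - G2 - V4 - Z3 - R9 - HQ: 12+6+9+14+7+3 = 51
HQ - Z1 - G2 - V4 - R9 - Z3 - HQ: 12+6+9+19+7+6 = 59
HQ - Z1 - G2 - Z3 - V4 - R9 - HQ: 12+6+5+14+19+3 = 59
HQ - Z1 - G2 - Z3 - R9 - V4 - HQ: 12+6+5+7+19+16 = 65
HQ - Z1 - G2 - R9 - V4 - Z3 - HQ: 12+6+10+19+14+6 = 67
HQ - Z1 - G2 - R9 - Z3 - V4 - HQ: 12+6+10+7+14+16 = 65
HQ - Z1 - Z3 - V4 - G2 - R9 - HQ: 12+11+14+9+10+3 = 59
HQ - Z1 - Z3 - V4 - R9 - G2 - HQ: 12+11+14+19+10+8 = 74
… (46 more)
The minimum is 41.
One optimal route: HQ → Z1 → V4 → G2 → Z3 → R9 → HQ (or its reverse).

Minimum total distance: 41 miles.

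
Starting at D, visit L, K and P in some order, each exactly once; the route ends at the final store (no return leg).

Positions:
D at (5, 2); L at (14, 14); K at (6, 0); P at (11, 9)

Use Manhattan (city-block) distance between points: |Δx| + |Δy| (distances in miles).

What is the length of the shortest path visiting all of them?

There are 3! = 6 possible orderings.
D - L - K - P: 21+22+14 = 57
D - L - P - K: 21+8+14 = 43
D - K - L - P: 3+22+8 = 33
D - K - P - L: 3+14+8 = 25
D - P - L - K: 13+8+22 = 43
D - P - K - L: 13+14+22 = 49
The minimum is 25.
One shortest path: D → K → P → L.

Shortest open route: 25 miles.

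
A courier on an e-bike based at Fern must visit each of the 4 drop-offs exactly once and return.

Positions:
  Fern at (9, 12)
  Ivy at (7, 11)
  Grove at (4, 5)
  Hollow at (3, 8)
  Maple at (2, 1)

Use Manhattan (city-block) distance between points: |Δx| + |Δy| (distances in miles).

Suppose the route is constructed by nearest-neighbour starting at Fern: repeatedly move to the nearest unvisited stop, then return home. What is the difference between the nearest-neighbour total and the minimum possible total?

Excess over optimum: 2 miles.

From Fern: Ivy=3, Hollow=10, Grove=12, Maple=18 → choose Ivy (3).
From Ivy: Hollow=7, Grove=9, Maple=15 → choose Hollow (7).
From Hollow: Grove=4, Maple=8 → choose Grove (4).
From Grove: Maple=6 → choose Maple (6).
NN route Fern → Ivy → Hollow → Grove → Maple → Fern costs 38.
Optimal: Fern → Ivy → Grove → Maple → Hollow → Fern costs 36 (by enumerating all 12 distinct tours).
Excess = 38 − 36 = 2.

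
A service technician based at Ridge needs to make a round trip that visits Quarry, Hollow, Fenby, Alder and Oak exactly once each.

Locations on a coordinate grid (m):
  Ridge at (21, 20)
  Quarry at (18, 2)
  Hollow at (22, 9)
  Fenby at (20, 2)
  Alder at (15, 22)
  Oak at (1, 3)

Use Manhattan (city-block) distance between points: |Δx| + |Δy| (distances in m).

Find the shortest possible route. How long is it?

Minimum total distance: 82 m.

Ridge→Quarry→Hollow→Fenby→Alder→Oak→Ridge: 21+11+9+25+33+37 = 136
Ridge→Quarry→Hollow→Fenby→Oak→Alder→Ridge: 21+11+9+20+33+8 = 102
Ridge→Quarry→Hollow→Alder→Fenby→Oak→Ridge: 21+11+20+25+20+37 = 134
Ridge→Quarry→Hollow→Alder→Oak→Fenby→Ridge: 21+11+20+33+20+19 = 124
Ridge→Quarry→Hollow→Oak→Fenby→Alder→Ridge: 21+11+27+20+25+8 = 112
Ridge→Quarry→Hollow→Oak→Alder→Fenby→Ridge: 21+11+27+33+25+19 = 136
Ridge→Quarry→Fenby→Hollow→Alder→Oak→Ridge: 21+2+9+20+33+37 = 122
Ridge→Quarry→Fenby→Hollow→Oak→Alder→Ridge: 21+2+9+27+33+8 = 100
Ridge→Quarry→Fenby→Alder→Hollow→Oak→Ridge: 21+2+25+20+27+37 = 132
Ridge→Quarry→Fenby→Alder→Oak→Hollow→Ridge: 21+2+25+33+27+12 = 120
Ridge→Quarry→Fenby→Oak→Hollow→Alder→Ridge: 21+2+20+27+20+8 = 98
Ridge→Quarry→Fenby→Oak→Alder→Hollow→Ridge: 21+2+20+33+20+12 = 108
Ridge→Quarry→Alder→Hollow→Fenby→Oak→Ridge: 21+23+20+9+20+37 = 130
Ridge→Quarry→Alder→Hollow→Oak→Fenby→Ridge: 21+23+20+27+20+19 = 130
… (46 more)
Ridge→Hollow→Fenby→Quarry→Oak→Alder→Ridge: 12+9+2+18+33+8 = 82  ← best
The minimum is 82.
One optimal route: Ridge → Hollow → Fenby → Quarry → Oak → Alder → Ridge (or its reverse).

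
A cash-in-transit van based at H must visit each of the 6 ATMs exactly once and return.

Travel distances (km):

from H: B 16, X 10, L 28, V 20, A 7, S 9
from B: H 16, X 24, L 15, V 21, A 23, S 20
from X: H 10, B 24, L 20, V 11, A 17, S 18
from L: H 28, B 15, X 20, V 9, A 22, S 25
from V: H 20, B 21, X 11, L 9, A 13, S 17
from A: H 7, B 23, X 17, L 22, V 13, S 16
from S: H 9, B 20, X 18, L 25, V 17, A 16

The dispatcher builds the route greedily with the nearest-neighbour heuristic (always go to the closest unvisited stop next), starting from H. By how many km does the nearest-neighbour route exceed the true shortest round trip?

H: A=7, S=9, X=10, B=16, V=20, L=28 ⇒ A
A: V=13, S=16, X=17, L=22, B=23 ⇒ V
V: L=9, X=11, S=17, B=21 ⇒ L
L: B=15, X=20, S=25 ⇒ B
B: S=20, X=24 ⇒ S
S: X=18 ⇒ X
NN route H → A → V → L → B → S → X → H costs 92.
Optimal: H → X → V → L → B → S → A → H costs 88 (by enumerating all 360 distinct tours).
Excess = 92 − 88 = 4.

The nearest-neighbour route is 4 km longer than optimal.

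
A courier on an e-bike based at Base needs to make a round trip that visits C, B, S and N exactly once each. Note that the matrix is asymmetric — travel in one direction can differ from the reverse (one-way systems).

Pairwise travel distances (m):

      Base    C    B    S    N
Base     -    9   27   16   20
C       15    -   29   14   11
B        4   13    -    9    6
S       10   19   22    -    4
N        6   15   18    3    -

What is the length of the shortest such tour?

49 m — the shortest possible round trip.

Base→C→B→S→N→Base: 9+29+9+4+6 = 57
Base→C→B→N→S→Base: 9+29+6+3+10 = 57
Base→C→S→B→N→Base: 9+14+22+6+6 = 57
Base→C→S→N→B→Base: 9+14+4+18+4 = 49
Base→C→N→B→S→Base: 9+11+18+9+10 = 57
Base→C→N→S→B→Base: 9+11+3+22+4 = 49
Base→B→C→S→N→Base: 27+13+14+4+6 = 64
Base→B→C→N→S→Base: 27+13+11+3+10 = 64
Base→B→S→C→N→Base: 27+9+19+11+6 = 72
Base→B→S→N→C→Base: 27+9+4+15+15 = 70
Base→B→N→C→S→Base: 27+6+15+14+10 = 72
Base→B→N→S→C→Base: 27+6+3+19+15 = 70
Base→S→C→B→N→Base: 16+19+29+6+6 = 76
Base→S→C→N→B→Base: 16+19+11+18+4 = 68
… (10 more)
The minimum is 49.
One optimal route: Base → C → S → N → B → Base.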